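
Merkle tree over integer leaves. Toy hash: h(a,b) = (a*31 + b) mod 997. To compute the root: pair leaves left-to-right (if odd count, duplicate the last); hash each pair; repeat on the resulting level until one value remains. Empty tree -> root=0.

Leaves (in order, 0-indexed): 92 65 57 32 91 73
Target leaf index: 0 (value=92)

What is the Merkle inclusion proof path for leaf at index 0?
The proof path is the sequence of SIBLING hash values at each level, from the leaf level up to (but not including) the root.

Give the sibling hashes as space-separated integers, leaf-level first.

Answer: 65 802 884

Derivation:
L0 (leaves): [92, 65, 57, 32, 91, 73], target index=0
L1: h(92,65)=(92*31+65)%997=923 [pair 0] h(57,32)=(57*31+32)%997=802 [pair 1] h(91,73)=(91*31+73)%997=900 [pair 2] -> [923, 802, 900]
  Sibling for proof at L0: 65
L2: h(923,802)=(923*31+802)%997=502 [pair 0] h(900,900)=(900*31+900)%997=884 [pair 1] -> [502, 884]
  Sibling for proof at L1: 802
L3: h(502,884)=(502*31+884)%997=494 [pair 0] -> [494]
  Sibling for proof at L2: 884
Root: 494
Proof path (sibling hashes from leaf to root): [65, 802, 884]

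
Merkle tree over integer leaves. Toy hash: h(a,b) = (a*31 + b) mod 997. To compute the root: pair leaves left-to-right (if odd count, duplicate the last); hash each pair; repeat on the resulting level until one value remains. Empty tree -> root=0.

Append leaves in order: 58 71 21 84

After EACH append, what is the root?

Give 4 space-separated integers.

After append 58 (leaves=[58]):
  L0: [58]
  root=58
After append 71 (leaves=[58, 71]):
  L0: [58, 71]
  L1: h(58,71)=(58*31+71)%997=872 -> [872]
  root=872
After append 21 (leaves=[58, 71, 21]):
  L0: [58, 71, 21]
  L1: h(58,71)=(58*31+71)%997=872 h(21,21)=(21*31+21)%997=672 -> [872, 672]
  L2: h(872,672)=(872*31+672)%997=785 -> [785]
  root=785
After append 84 (leaves=[58, 71, 21, 84]):
  L0: [58, 71, 21, 84]
  L1: h(58,71)=(58*31+71)%997=872 h(21,84)=(21*31+84)%997=735 -> [872, 735]
  L2: h(872,735)=(872*31+735)%997=848 -> [848]
  root=848

Answer: 58 872 785 848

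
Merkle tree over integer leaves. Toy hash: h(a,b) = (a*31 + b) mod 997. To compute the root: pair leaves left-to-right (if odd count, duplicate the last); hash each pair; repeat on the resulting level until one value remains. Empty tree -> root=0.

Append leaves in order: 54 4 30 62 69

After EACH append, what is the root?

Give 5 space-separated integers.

Answer: 54 681 137 169 123

Derivation:
After append 54 (leaves=[54]):
  L0: [54]
  root=54
After append 4 (leaves=[54, 4]):
  L0: [54, 4]
  L1: h(54,4)=(54*31+4)%997=681 -> [681]
  root=681
After append 30 (leaves=[54, 4, 30]):
  L0: [54, 4, 30]
  L1: h(54,4)=(54*31+4)%997=681 h(30,30)=(30*31+30)%997=960 -> [681, 960]
  L2: h(681,960)=(681*31+960)%997=137 -> [137]
  root=137
After append 62 (leaves=[54, 4, 30, 62]):
  L0: [54, 4, 30, 62]
  L1: h(54,4)=(54*31+4)%997=681 h(30,62)=(30*31+62)%997=992 -> [681, 992]
  L2: h(681,992)=(681*31+992)%997=169 -> [169]
  root=169
After append 69 (leaves=[54, 4, 30, 62, 69]):
  L0: [54, 4, 30, 62, 69]
  L1: h(54,4)=(54*31+4)%997=681 h(30,62)=(30*31+62)%997=992 h(69,69)=(69*31+69)%997=214 -> [681, 992, 214]
  L2: h(681,992)=(681*31+992)%997=169 h(214,214)=(214*31+214)%997=866 -> [169, 866]
  L3: h(169,866)=(169*31+866)%997=123 -> [123]
  root=123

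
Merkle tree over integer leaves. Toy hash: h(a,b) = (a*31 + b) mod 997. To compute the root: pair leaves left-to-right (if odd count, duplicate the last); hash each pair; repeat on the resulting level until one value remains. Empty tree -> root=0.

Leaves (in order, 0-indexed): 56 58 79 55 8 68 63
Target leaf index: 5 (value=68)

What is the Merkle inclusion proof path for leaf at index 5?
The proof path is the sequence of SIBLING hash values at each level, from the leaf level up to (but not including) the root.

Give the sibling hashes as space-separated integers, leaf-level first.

L0 (leaves): [56, 58, 79, 55, 8, 68, 63], target index=5
L1: h(56,58)=(56*31+58)%997=797 [pair 0] h(79,55)=(79*31+55)%997=510 [pair 1] h(8,68)=(8*31+68)%997=316 [pair 2] h(63,63)=(63*31+63)%997=22 [pair 3] -> [797, 510, 316, 22]
  Sibling for proof at L0: 8
L2: h(797,510)=(797*31+510)%997=292 [pair 0] h(316,22)=(316*31+22)%997=845 [pair 1] -> [292, 845]
  Sibling for proof at L1: 22
L3: h(292,845)=(292*31+845)%997=924 [pair 0] -> [924]
  Sibling for proof at L2: 292
Root: 924
Proof path (sibling hashes from leaf to root): [8, 22, 292]

Answer: 8 22 292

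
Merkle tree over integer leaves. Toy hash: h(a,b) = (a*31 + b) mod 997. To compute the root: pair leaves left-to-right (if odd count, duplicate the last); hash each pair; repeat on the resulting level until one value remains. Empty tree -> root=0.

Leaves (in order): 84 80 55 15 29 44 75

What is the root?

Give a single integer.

L0: [84, 80, 55, 15, 29, 44, 75]
L1: h(84,80)=(84*31+80)%997=690 h(55,15)=(55*31+15)%997=723 h(29,44)=(29*31+44)%997=943 h(75,75)=(75*31+75)%997=406 -> [690, 723, 943, 406]
L2: h(690,723)=(690*31+723)%997=179 h(943,406)=(943*31+406)%997=726 -> [179, 726]
L3: h(179,726)=(179*31+726)%997=293 -> [293]

Answer: 293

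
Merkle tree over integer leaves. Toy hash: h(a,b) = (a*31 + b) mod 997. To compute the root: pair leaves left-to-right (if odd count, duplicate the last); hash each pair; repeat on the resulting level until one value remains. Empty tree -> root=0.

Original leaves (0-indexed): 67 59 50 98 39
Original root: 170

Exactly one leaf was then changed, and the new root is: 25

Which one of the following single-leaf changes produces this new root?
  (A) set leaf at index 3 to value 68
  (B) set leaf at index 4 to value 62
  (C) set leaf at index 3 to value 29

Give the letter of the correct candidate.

Answer: C

Derivation:
Original leaves: [67, 59, 50, 98, 39]
Target new root: 25
Try each candidate change and compute the resulting root:
Candidate A: set leaf[3] = 68 -> leaves = [67, 59, 50, 68, 39]
  L0: [67, 59, 50, 68, 39]
  L1: h(67,59)=(67*31+59)%997=142 h(50,68)=(50*31+68)%997=621 h(39,39)=(39*31+39)%997=251 -> [142, 621, 251]
  L2: h(142,621)=(142*31+621)%997=38 h(251,251)=(251*31+251)%997=56 -> [38, 56]
  L3: h(38,56)=(38*31+56)%997=237 -> [237]
  root = 237 != target 25
Candidate B: set leaf[4] = 62 -> leaves = [67, 59, 50, 98, 62]
  L0: [67, 59, 50, 98, 62]
  L1: h(67,59)=(67*31+59)%997=142 h(50,98)=(50*31+98)%997=651 h(62,62)=(62*31+62)%997=987 -> [142, 651, 987]
  L2: h(142,651)=(142*31+651)%997=68 h(987,987)=(987*31+987)%997=677 -> [68, 677]
  L3: h(68,677)=(68*31+677)%997=791 -> [791]
  root = 791 != target 25
Candidate C: set leaf[3] = 29 -> leaves = [67, 59, 50, 29, 39]
  L0: [67, 59, 50, 29, 39]
  L1: h(67,59)=(67*31+59)%997=142 h(50,29)=(50*31+29)%997=582 h(39,39)=(39*31+39)%997=251 -> [142, 582, 251]
  L2: h(142,582)=(142*31+582)%997=996 h(251,251)=(251*31+251)%997=56 -> [996, 56]
  L3: h(996,56)=(996*31+56)%997=25 -> [25]
  root = 25 == target 25  ** MATCH **
Candidate C produces the target root.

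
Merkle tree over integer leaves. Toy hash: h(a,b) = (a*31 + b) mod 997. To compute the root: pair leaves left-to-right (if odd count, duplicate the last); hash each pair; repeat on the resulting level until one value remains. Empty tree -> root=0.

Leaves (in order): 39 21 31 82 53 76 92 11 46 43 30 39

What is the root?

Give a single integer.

Answer: 212

Derivation:
L0: [39, 21, 31, 82, 53, 76, 92, 11, 46, 43, 30, 39]
L1: h(39,21)=(39*31+21)%997=233 h(31,82)=(31*31+82)%997=46 h(53,76)=(53*31+76)%997=722 h(92,11)=(92*31+11)%997=869 h(46,43)=(46*31+43)%997=472 h(30,39)=(30*31+39)%997=969 -> [233, 46, 722, 869, 472, 969]
L2: h(233,46)=(233*31+46)%997=290 h(722,869)=(722*31+869)%997=320 h(472,969)=(472*31+969)%997=646 -> [290, 320, 646]
L3: h(290,320)=(290*31+320)%997=337 h(646,646)=(646*31+646)%997=732 -> [337, 732]
L4: h(337,732)=(337*31+732)%997=212 -> [212]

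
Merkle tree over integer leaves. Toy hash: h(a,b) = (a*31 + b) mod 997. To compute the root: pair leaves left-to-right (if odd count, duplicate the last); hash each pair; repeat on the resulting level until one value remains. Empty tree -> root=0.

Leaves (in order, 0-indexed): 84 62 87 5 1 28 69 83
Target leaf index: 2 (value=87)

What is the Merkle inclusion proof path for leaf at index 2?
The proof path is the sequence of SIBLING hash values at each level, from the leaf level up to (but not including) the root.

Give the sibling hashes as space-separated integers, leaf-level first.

L0 (leaves): [84, 62, 87, 5, 1, 28, 69, 83], target index=2
L1: h(84,62)=(84*31+62)%997=672 [pair 0] h(87,5)=(87*31+5)%997=708 [pair 1] h(1,28)=(1*31+28)%997=59 [pair 2] h(69,83)=(69*31+83)%997=228 [pair 3] -> [672, 708, 59, 228]
  Sibling for proof at L0: 5
L2: h(672,708)=(672*31+708)%997=603 [pair 0] h(59,228)=(59*31+228)%997=63 [pair 1] -> [603, 63]
  Sibling for proof at L1: 672
L3: h(603,63)=(603*31+63)%997=810 [pair 0] -> [810]
  Sibling for proof at L2: 63
Root: 810
Proof path (sibling hashes from leaf to root): [5, 672, 63]

Answer: 5 672 63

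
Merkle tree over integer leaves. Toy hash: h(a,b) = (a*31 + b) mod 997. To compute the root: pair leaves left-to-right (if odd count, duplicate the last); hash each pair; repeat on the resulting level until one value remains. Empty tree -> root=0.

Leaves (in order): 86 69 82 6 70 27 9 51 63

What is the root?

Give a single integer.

Answer: 78

Derivation:
L0: [86, 69, 82, 6, 70, 27, 9, 51, 63]
L1: h(86,69)=(86*31+69)%997=741 h(82,6)=(82*31+6)%997=554 h(70,27)=(70*31+27)%997=203 h(9,51)=(9*31+51)%997=330 h(63,63)=(63*31+63)%997=22 -> [741, 554, 203, 330, 22]
L2: h(741,554)=(741*31+554)%997=594 h(203,330)=(203*31+330)%997=641 h(22,22)=(22*31+22)%997=704 -> [594, 641, 704]
L3: h(594,641)=(594*31+641)%997=112 h(704,704)=(704*31+704)%997=594 -> [112, 594]
L4: h(112,594)=(112*31+594)%997=78 -> [78]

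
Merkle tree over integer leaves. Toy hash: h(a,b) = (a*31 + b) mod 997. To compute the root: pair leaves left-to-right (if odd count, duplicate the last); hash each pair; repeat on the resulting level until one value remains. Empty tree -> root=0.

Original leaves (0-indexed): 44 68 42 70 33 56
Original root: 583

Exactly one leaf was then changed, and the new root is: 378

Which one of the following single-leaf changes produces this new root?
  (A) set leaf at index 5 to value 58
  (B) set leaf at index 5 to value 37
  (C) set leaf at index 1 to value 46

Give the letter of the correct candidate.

Original leaves: [44, 68, 42, 70, 33, 56]
Target new root: 378
Try each candidate change and compute the resulting root:
Candidate A: set leaf[5] = 58 -> leaves = [44, 68, 42, 70, 33, 58]
  L0: [44, 68, 42, 70, 33, 58]
  L1: h(44,68)=(44*31+68)%997=435 h(42,70)=(42*31+70)%997=375 h(33,58)=(33*31+58)%997=84 -> [435, 375, 84]
  L2: h(435,375)=(435*31+375)%997=899 h(84,84)=(84*31+84)%997=694 -> [899, 694]
  L3: h(899,694)=(899*31+694)%997=647 -> [647]
  root = 647 != target 378
Candidate B: set leaf[5] = 37 -> leaves = [44, 68, 42, 70, 33, 37]
  L0: [44, 68, 42, 70, 33, 37]
  L1: h(44,68)=(44*31+68)%997=435 h(42,70)=(42*31+70)%997=375 h(33,37)=(33*31+37)%997=63 -> [435, 375, 63]
  L2: h(435,375)=(435*31+375)%997=899 h(63,63)=(63*31+63)%997=22 -> [899, 22]
  L3: h(899,22)=(899*31+22)%997=972 -> [972]
  root = 972 != target 378
Candidate C: set leaf[1] = 46 -> leaves = [44, 46, 42, 70, 33, 56]
  L0: [44, 46, 42, 70, 33, 56]
  L1: h(44,46)=(44*31+46)%997=413 h(42,70)=(42*31+70)%997=375 h(33,56)=(33*31+56)%997=82 -> [413, 375, 82]
  L2: h(413,375)=(413*31+375)%997=217 h(82,82)=(82*31+82)%997=630 -> [217, 630]
  L3: h(217,630)=(217*31+630)%997=378 -> [378]
  root = 378 == target 378  ** MATCH **
Candidate C produces the target root.

Answer: C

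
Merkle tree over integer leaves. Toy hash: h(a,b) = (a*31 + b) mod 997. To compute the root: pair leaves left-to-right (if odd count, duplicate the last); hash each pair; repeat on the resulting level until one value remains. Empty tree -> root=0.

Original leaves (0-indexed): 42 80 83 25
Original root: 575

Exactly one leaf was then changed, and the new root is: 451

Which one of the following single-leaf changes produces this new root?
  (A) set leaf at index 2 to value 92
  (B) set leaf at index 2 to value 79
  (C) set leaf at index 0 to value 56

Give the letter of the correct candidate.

Original leaves: [42, 80, 83, 25]
Target new root: 451
Try each candidate change and compute the resulting root:
Candidate A: set leaf[2] = 92 -> leaves = [42, 80, 92, 25]
  L0: [42, 80, 92, 25]
  L1: h(42,80)=(42*31+80)%997=385 h(92,25)=(92*31+25)%997=883 -> [385, 883]
  L2: h(385,883)=(385*31+883)%997=854 -> [854]
  root = 854 != target 451
Candidate B: set leaf[2] = 79 -> leaves = [42, 80, 79, 25]
  L0: [42, 80, 79, 25]
  L1: h(42,80)=(42*31+80)%997=385 h(79,25)=(79*31+25)%997=480 -> [385, 480]
  L2: h(385,480)=(385*31+480)%997=451 -> [451]
  root = 451 == target 451  ** MATCH **
Candidate C: set leaf[0] = 56 -> leaves = [56, 80, 83, 25]
  L0: [56, 80, 83, 25]
  L1: h(56,80)=(56*31+80)%997=819 h(83,25)=(83*31+25)%997=604 -> [819, 604]
  L2: h(819,604)=(819*31+604)%997=71 -> [71]
  root = 71 != target 451
Candidate B produces the target root.

Answer: B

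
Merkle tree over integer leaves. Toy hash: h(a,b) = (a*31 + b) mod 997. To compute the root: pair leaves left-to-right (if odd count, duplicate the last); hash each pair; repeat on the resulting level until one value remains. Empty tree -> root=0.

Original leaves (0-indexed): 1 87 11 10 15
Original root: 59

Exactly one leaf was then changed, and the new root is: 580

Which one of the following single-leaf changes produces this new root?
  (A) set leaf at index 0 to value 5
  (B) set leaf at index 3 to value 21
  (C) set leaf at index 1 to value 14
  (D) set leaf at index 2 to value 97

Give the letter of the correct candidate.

Answer: A

Derivation:
Original leaves: [1, 87, 11, 10, 15]
Target new root: 580
Try each candidate change and compute the resulting root:
Candidate A: set leaf[0] = 5 -> leaves = [5, 87, 11, 10, 15]
  L0: [5, 87, 11, 10, 15]
  L1: h(5,87)=(5*31+87)%997=242 h(11,10)=(11*31+10)%997=351 h(15,15)=(15*31+15)%997=480 -> [242, 351, 480]
  L2: h(242,351)=(242*31+351)%997=874 h(480,480)=(480*31+480)%997=405 -> [874, 405]
  L3: h(874,405)=(874*31+405)%997=580 -> [580]
  root = 580 == target 580  ** MATCH **
Candidate B: set leaf[3] = 21 -> leaves = [1, 87, 11, 21, 15]
  L0: [1, 87, 11, 21, 15]
  L1: h(1,87)=(1*31+87)%997=118 h(11,21)=(11*31+21)%997=362 h(15,15)=(15*31+15)%997=480 -> [118, 362, 480]
  L2: h(118,362)=(118*31+362)%997=32 h(480,480)=(480*31+480)%997=405 -> [32, 405]
  L3: h(32,405)=(32*31+405)%997=400 -> [400]
  root = 400 != target 580
Candidate C: set leaf[1] = 14 -> leaves = [1, 14, 11, 10, 15]
  L0: [1, 14, 11, 10, 15]
  L1: h(1,14)=(1*31+14)%997=45 h(11,10)=(11*31+10)%997=351 h(15,15)=(15*31+15)%997=480 -> [45, 351, 480]
  L2: h(45,351)=(45*31+351)%997=749 h(480,480)=(480*31+480)%997=405 -> [749, 405]
  L3: h(749,405)=(749*31+405)%997=693 -> [693]
  root = 693 != target 580
Candidate D: set leaf[2] = 97 -> leaves = [1, 87, 97, 10, 15]
  L0: [1, 87, 97, 10, 15]
  L1: h(1,87)=(1*31+87)%997=118 h(97,10)=(97*31+10)%997=26 h(15,15)=(15*31+15)%997=480 -> [118, 26, 480]
  L2: h(118,26)=(118*31+26)%997=693 h(480,480)=(480*31+480)%997=405 -> [693, 405]
  L3: h(693,405)=(693*31+405)%997=951 -> [951]
  root = 951 != target 580
Candidate A produces the target root.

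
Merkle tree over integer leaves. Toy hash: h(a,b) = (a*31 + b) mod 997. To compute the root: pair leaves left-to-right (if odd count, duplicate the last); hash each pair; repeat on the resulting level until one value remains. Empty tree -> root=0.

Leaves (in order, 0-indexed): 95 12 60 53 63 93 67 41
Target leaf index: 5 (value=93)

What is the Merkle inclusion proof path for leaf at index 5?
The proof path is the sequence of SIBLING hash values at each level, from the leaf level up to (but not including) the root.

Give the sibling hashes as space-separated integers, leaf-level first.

Answer: 63 124 859

Derivation:
L0 (leaves): [95, 12, 60, 53, 63, 93, 67, 41], target index=5
L1: h(95,12)=(95*31+12)%997=963 [pair 0] h(60,53)=(60*31+53)%997=916 [pair 1] h(63,93)=(63*31+93)%997=52 [pair 2] h(67,41)=(67*31+41)%997=124 [pair 3] -> [963, 916, 52, 124]
  Sibling for proof at L0: 63
L2: h(963,916)=(963*31+916)%997=859 [pair 0] h(52,124)=(52*31+124)%997=739 [pair 1] -> [859, 739]
  Sibling for proof at L1: 124
L3: h(859,739)=(859*31+739)%997=449 [pair 0] -> [449]
  Sibling for proof at L2: 859
Root: 449
Proof path (sibling hashes from leaf to root): [63, 124, 859]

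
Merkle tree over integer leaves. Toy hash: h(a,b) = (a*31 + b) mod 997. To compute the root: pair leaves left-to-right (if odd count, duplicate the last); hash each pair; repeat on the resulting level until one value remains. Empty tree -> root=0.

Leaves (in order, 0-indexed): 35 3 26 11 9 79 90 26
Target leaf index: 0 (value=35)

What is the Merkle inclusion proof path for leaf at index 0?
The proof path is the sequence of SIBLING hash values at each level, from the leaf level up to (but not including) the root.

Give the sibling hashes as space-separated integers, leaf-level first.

Answer: 3 817 953

Derivation:
L0 (leaves): [35, 3, 26, 11, 9, 79, 90, 26], target index=0
L1: h(35,3)=(35*31+3)%997=91 [pair 0] h(26,11)=(26*31+11)%997=817 [pair 1] h(9,79)=(9*31+79)%997=358 [pair 2] h(90,26)=(90*31+26)%997=822 [pair 3] -> [91, 817, 358, 822]
  Sibling for proof at L0: 3
L2: h(91,817)=(91*31+817)%997=647 [pair 0] h(358,822)=(358*31+822)%997=953 [pair 1] -> [647, 953]
  Sibling for proof at L1: 817
L3: h(647,953)=(647*31+953)%997=73 [pair 0] -> [73]
  Sibling for proof at L2: 953
Root: 73
Proof path (sibling hashes from leaf to root): [3, 817, 953]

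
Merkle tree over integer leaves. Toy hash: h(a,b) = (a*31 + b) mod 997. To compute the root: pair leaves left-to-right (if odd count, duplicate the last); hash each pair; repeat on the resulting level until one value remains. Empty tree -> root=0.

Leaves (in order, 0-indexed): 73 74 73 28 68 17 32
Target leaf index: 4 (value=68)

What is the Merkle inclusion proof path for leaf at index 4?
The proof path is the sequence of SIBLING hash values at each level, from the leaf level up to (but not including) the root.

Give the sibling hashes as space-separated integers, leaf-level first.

Answer: 17 27 960

Derivation:
L0 (leaves): [73, 74, 73, 28, 68, 17, 32], target index=4
L1: h(73,74)=(73*31+74)%997=343 [pair 0] h(73,28)=(73*31+28)%997=297 [pair 1] h(68,17)=(68*31+17)%997=131 [pair 2] h(32,32)=(32*31+32)%997=27 [pair 3] -> [343, 297, 131, 27]
  Sibling for proof at L0: 17
L2: h(343,297)=(343*31+297)%997=960 [pair 0] h(131,27)=(131*31+27)%997=100 [pair 1] -> [960, 100]
  Sibling for proof at L1: 27
L3: h(960,100)=(960*31+100)%997=947 [pair 0] -> [947]
  Sibling for proof at L2: 960
Root: 947
Proof path (sibling hashes from leaf to root): [17, 27, 960]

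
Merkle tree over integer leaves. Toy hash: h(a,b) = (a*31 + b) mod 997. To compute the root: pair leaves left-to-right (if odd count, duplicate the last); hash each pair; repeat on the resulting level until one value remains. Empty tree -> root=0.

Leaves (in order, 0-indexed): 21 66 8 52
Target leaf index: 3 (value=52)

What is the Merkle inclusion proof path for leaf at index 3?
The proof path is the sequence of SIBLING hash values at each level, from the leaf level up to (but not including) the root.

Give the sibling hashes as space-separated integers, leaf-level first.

L0 (leaves): [21, 66, 8, 52], target index=3
L1: h(21,66)=(21*31+66)%997=717 [pair 0] h(8,52)=(8*31+52)%997=300 [pair 1] -> [717, 300]
  Sibling for proof at L0: 8
L2: h(717,300)=(717*31+300)%997=593 [pair 0] -> [593]
  Sibling for proof at L1: 717
Root: 593
Proof path (sibling hashes from leaf to root): [8, 717]

Answer: 8 717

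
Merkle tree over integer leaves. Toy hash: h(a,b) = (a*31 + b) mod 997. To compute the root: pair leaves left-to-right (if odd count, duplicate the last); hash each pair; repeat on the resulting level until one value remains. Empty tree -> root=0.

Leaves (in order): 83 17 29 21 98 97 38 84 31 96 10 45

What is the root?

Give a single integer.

L0: [83, 17, 29, 21, 98, 97, 38, 84, 31, 96, 10, 45]
L1: h(83,17)=(83*31+17)%997=596 h(29,21)=(29*31+21)%997=920 h(98,97)=(98*31+97)%997=144 h(38,84)=(38*31+84)%997=265 h(31,96)=(31*31+96)%997=60 h(10,45)=(10*31+45)%997=355 -> [596, 920, 144, 265, 60, 355]
L2: h(596,920)=(596*31+920)%997=453 h(144,265)=(144*31+265)%997=741 h(60,355)=(60*31+355)%997=221 -> [453, 741, 221]
L3: h(453,741)=(453*31+741)%997=826 h(221,221)=(221*31+221)%997=93 -> [826, 93]
L4: h(826,93)=(826*31+93)%997=774 -> [774]

Answer: 774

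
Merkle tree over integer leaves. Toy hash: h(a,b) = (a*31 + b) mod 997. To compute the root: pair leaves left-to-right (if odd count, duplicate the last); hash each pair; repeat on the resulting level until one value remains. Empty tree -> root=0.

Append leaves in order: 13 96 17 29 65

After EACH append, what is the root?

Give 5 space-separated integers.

Answer: 13 499 61 73 30

Derivation:
After append 13 (leaves=[13]):
  L0: [13]
  root=13
After append 96 (leaves=[13, 96]):
  L0: [13, 96]
  L1: h(13,96)=(13*31+96)%997=499 -> [499]
  root=499
After append 17 (leaves=[13, 96, 17]):
  L0: [13, 96, 17]
  L1: h(13,96)=(13*31+96)%997=499 h(17,17)=(17*31+17)%997=544 -> [499, 544]
  L2: h(499,544)=(499*31+544)%997=61 -> [61]
  root=61
After append 29 (leaves=[13, 96, 17, 29]):
  L0: [13, 96, 17, 29]
  L1: h(13,96)=(13*31+96)%997=499 h(17,29)=(17*31+29)%997=556 -> [499, 556]
  L2: h(499,556)=(499*31+556)%997=73 -> [73]
  root=73
After append 65 (leaves=[13, 96, 17, 29, 65]):
  L0: [13, 96, 17, 29, 65]
  L1: h(13,96)=(13*31+96)%997=499 h(17,29)=(17*31+29)%997=556 h(65,65)=(65*31+65)%997=86 -> [499, 556, 86]
  L2: h(499,556)=(499*31+556)%997=73 h(86,86)=(86*31+86)%997=758 -> [73, 758]
  L3: h(73,758)=(73*31+758)%997=30 -> [30]
  root=30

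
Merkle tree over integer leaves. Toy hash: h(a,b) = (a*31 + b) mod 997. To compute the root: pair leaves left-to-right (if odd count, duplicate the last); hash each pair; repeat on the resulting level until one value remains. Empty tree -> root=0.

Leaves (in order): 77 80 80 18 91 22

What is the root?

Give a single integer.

Answer: 839

Derivation:
L0: [77, 80, 80, 18, 91, 22]
L1: h(77,80)=(77*31+80)%997=473 h(80,18)=(80*31+18)%997=504 h(91,22)=(91*31+22)%997=849 -> [473, 504, 849]
L2: h(473,504)=(473*31+504)%997=212 h(849,849)=(849*31+849)%997=249 -> [212, 249]
L3: h(212,249)=(212*31+249)%997=839 -> [839]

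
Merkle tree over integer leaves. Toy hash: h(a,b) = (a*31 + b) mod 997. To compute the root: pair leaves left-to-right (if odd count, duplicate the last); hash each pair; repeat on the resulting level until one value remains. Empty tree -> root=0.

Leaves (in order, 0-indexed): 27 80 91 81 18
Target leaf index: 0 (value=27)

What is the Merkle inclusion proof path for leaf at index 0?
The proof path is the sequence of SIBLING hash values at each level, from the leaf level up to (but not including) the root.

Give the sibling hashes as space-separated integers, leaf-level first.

L0 (leaves): [27, 80, 91, 81, 18], target index=0
L1: h(27,80)=(27*31+80)%997=917 [pair 0] h(91,81)=(91*31+81)%997=908 [pair 1] h(18,18)=(18*31+18)%997=576 [pair 2] -> [917, 908, 576]
  Sibling for proof at L0: 80
L2: h(917,908)=(917*31+908)%997=422 [pair 0] h(576,576)=(576*31+576)%997=486 [pair 1] -> [422, 486]
  Sibling for proof at L1: 908
L3: h(422,486)=(422*31+486)%997=607 [pair 0] -> [607]
  Sibling for proof at L2: 486
Root: 607
Proof path (sibling hashes from leaf to root): [80, 908, 486]

Answer: 80 908 486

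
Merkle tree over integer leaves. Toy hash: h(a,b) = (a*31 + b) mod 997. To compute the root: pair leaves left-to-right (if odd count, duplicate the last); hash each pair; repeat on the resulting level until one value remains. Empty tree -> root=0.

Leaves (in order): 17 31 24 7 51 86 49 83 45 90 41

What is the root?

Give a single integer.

L0: [17, 31, 24, 7, 51, 86, 49, 83, 45, 90, 41]
L1: h(17,31)=(17*31+31)%997=558 h(24,7)=(24*31+7)%997=751 h(51,86)=(51*31+86)%997=670 h(49,83)=(49*31+83)%997=605 h(45,90)=(45*31+90)%997=488 h(41,41)=(41*31+41)%997=315 -> [558, 751, 670, 605, 488, 315]
L2: h(558,751)=(558*31+751)%997=103 h(670,605)=(670*31+605)%997=438 h(488,315)=(488*31+315)%997=488 -> [103, 438, 488]
L3: h(103,438)=(103*31+438)%997=640 h(488,488)=(488*31+488)%997=661 -> [640, 661]
L4: h(640,661)=(640*31+661)%997=561 -> [561]

Answer: 561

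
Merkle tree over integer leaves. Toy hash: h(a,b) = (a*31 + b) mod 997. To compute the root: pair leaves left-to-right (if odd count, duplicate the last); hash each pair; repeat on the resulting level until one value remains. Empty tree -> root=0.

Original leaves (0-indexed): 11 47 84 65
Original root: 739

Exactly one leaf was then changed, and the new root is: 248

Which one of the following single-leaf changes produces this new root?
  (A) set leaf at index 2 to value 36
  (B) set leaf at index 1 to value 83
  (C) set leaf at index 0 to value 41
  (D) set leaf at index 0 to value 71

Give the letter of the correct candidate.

Answer: A

Derivation:
Original leaves: [11, 47, 84, 65]
Target new root: 248
Try each candidate change and compute the resulting root:
Candidate A: set leaf[2] = 36 -> leaves = [11, 47, 36, 65]
  L0: [11, 47, 36, 65]
  L1: h(11,47)=(11*31+47)%997=388 h(36,65)=(36*31+65)%997=184 -> [388, 184]
  L2: h(388,184)=(388*31+184)%997=248 -> [248]
  root = 248 == target 248  ** MATCH **
Candidate B: set leaf[1] = 83 -> leaves = [11, 83, 84, 65]
  L0: [11, 83, 84, 65]
  L1: h(11,83)=(11*31+83)%997=424 h(84,65)=(84*31+65)%997=675 -> [424, 675]
  L2: h(424,675)=(424*31+675)%997=858 -> [858]
  root = 858 != target 248
Candidate C: set leaf[0] = 41 -> leaves = [41, 47, 84, 65]
  L0: [41, 47, 84, 65]
  L1: h(41,47)=(41*31+47)%997=321 h(84,65)=(84*31+65)%997=675 -> [321, 675]
  L2: h(321,675)=(321*31+675)%997=656 -> [656]
  root = 656 != target 248
Candidate D: set leaf[0] = 71 -> leaves = [71, 47, 84, 65]
  L0: [71, 47, 84, 65]
  L1: h(71,47)=(71*31+47)%997=254 h(84,65)=(84*31+65)%997=675 -> [254, 675]
  L2: h(254,675)=(254*31+675)%997=573 -> [573]
  root = 573 != target 248
Candidate A produces the target root.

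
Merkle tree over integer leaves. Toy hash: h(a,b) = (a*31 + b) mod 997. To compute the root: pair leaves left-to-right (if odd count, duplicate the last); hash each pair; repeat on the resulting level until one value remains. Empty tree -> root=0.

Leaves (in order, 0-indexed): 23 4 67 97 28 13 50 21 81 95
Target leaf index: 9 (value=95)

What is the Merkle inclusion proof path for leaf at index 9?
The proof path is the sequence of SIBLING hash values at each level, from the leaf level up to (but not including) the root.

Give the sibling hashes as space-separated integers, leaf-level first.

L0 (leaves): [23, 4, 67, 97, 28, 13, 50, 21, 81, 95], target index=9
L1: h(23,4)=(23*31+4)%997=717 [pair 0] h(67,97)=(67*31+97)%997=180 [pair 1] h(28,13)=(28*31+13)%997=881 [pair 2] h(50,21)=(50*31+21)%997=574 [pair 3] h(81,95)=(81*31+95)%997=612 [pair 4] -> [717, 180, 881, 574, 612]
  Sibling for proof at L0: 81
L2: h(717,180)=(717*31+180)%997=473 [pair 0] h(881,574)=(881*31+574)%997=966 [pair 1] h(612,612)=(612*31+612)%997=641 [pair 2] -> [473, 966, 641]
  Sibling for proof at L1: 612
L3: h(473,966)=(473*31+966)%997=674 [pair 0] h(641,641)=(641*31+641)%997=572 [pair 1] -> [674, 572]
  Sibling for proof at L2: 641
L4: h(674,572)=(674*31+572)%997=529 [pair 0] -> [529]
  Sibling for proof at L3: 674
Root: 529
Proof path (sibling hashes from leaf to root): [81, 612, 641, 674]

Answer: 81 612 641 674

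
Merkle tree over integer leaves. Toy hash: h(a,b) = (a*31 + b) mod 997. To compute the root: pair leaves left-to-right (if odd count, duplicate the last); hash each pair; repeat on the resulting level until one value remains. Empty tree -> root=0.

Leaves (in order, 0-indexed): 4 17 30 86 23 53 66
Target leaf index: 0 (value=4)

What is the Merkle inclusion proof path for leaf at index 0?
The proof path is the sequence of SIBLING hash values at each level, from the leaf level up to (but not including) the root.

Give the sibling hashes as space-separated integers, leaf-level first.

L0 (leaves): [4, 17, 30, 86, 23, 53, 66], target index=0
L1: h(4,17)=(4*31+17)%997=141 [pair 0] h(30,86)=(30*31+86)%997=19 [pair 1] h(23,53)=(23*31+53)%997=766 [pair 2] h(66,66)=(66*31+66)%997=118 [pair 3] -> [141, 19, 766, 118]
  Sibling for proof at L0: 17
L2: h(141,19)=(141*31+19)%997=402 [pair 0] h(766,118)=(766*31+118)%997=933 [pair 1] -> [402, 933]
  Sibling for proof at L1: 19
L3: h(402,933)=(402*31+933)%997=434 [pair 0] -> [434]
  Sibling for proof at L2: 933
Root: 434
Proof path (sibling hashes from leaf to root): [17, 19, 933]

Answer: 17 19 933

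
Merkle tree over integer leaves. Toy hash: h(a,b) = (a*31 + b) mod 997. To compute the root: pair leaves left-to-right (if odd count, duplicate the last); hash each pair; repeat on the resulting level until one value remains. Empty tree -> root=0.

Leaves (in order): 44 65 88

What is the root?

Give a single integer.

L0: [44, 65, 88]
L1: h(44,65)=(44*31+65)%997=432 h(88,88)=(88*31+88)%997=822 -> [432, 822]
L2: h(432,822)=(432*31+822)%997=256 -> [256]

Answer: 256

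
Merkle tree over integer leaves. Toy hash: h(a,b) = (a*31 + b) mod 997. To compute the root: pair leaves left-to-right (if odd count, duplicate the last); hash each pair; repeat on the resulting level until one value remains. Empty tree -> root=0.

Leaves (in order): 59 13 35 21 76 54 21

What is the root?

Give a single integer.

L0: [59, 13, 35, 21, 76, 54, 21]
L1: h(59,13)=(59*31+13)%997=845 h(35,21)=(35*31+21)%997=109 h(76,54)=(76*31+54)%997=416 h(21,21)=(21*31+21)%997=672 -> [845, 109, 416, 672]
L2: h(845,109)=(845*31+109)%997=382 h(416,672)=(416*31+672)%997=607 -> [382, 607]
L3: h(382,607)=(382*31+607)%997=485 -> [485]

Answer: 485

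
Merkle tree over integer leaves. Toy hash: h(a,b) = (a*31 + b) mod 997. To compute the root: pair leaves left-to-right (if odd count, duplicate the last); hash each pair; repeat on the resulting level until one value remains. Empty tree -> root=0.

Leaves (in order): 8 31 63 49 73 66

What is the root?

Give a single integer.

Answer: 924

Derivation:
L0: [8, 31, 63, 49, 73, 66]
L1: h(8,31)=(8*31+31)%997=279 h(63,49)=(63*31+49)%997=8 h(73,66)=(73*31+66)%997=335 -> [279, 8, 335]
L2: h(279,8)=(279*31+8)%997=681 h(335,335)=(335*31+335)%997=750 -> [681, 750]
L3: h(681,750)=(681*31+750)%997=924 -> [924]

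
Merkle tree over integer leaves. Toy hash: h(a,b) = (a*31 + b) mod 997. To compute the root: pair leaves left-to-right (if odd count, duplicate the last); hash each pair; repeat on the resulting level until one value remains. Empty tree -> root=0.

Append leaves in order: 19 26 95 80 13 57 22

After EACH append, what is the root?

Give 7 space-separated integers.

Answer: 19 615 171 156 202 613 857

Derivation:
After append 19 (leaves=[19]):
  L0: [19]
  root=19
After append 26 (leaves=[19, 26]):
  L0: [19, 26]
  L1: h(19,26)=(19*31+26)%997=615 -> [615]
  root=615
After append 95 (leaves=[19, 26, 95]):
  L0: [19, 26, 95]
  L1: h(19,26)=(19*31+26)%997=615 h(95,95)=(95*31+95)%997=49 -> [615, 49]
  L2: h(615,49)=(615*31+49)%997=171 -> [171]
  root=171
After append 80 (leaves=[19, 26, 95, 80]):
  L0: [19, 26, 95, 80]
  L1: h(19,26)=(19*31+26)%997=615 h(95,80)=(95*31+80)%997=34 -> [615, 34]
  L2: h(615,34)=(615*31+34)%997=156 -> [156]
  root=156
After append 13 (leaves=[19, 26, 95, 80, 13]):
  L0: [19, 26, 95, 80, 13]
  L1: h(19,26)=(19*31+26)%997=615 h(95,80)=(95*31+80)%997=34 h(13,13)=(13*31+13)%997=416 -> [615, 34, 416]
  L2: h(615,34)=(615*31+34)%997=156 h(416,416)=(416*31+416)%997=351 -> [156, 351]
  L3: h(156,351)=(156*31+351)%997=202 -> [202]
  root=202
After append 57 (leaves=[19, 26, 95, 80, 13, 57]):
  L0: [19, 26, 95, 80, 13, 57]
  L1: h(19,26)=(19*31+26)%997=615 h(95,80)=(95*31+80)%997=34 h(13,57)=(13*31+57)%997=460 -> [615, 34, 460]
  L2: h(615,34)=(615*31+34)%997=156 h(460,460)=(460*31+460)%997=762 -> [156, 762]
  L3: h(156,762)=(156*31+762)%997=613 -> [613]
  root=613
After append 22 (leaves=[19, 26, 95, 80, 13, 57, 22]):
  L0: [19, 26, 95, 80, 13, 57, 22]
  L1: h(19,26)=(19*31+26)%997=615 h(95,80)=(95*31+80)%997=34 h(13,57)=(13*31+57)%997=460 h(22,22)=(22*31+22)%997=704 -> [615, 34, 460, 704]
  L2: h(615,34)=(615*31+34)%997=156 h(460,704)=(460*31+704)%997=9 -> [156, 9]
  L3: h(156,9)=(156*31+9)%997=857 -> [857]
  root=857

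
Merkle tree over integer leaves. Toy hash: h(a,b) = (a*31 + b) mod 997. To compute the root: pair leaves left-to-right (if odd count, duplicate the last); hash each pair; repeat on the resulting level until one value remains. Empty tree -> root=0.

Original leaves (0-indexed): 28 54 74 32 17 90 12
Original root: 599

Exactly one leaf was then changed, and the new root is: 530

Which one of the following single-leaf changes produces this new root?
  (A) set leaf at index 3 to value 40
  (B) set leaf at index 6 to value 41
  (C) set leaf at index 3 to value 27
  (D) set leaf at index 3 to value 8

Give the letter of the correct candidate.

Original leaves: [28, 54, 74, 32, 17, 90, 12]
Target new root: 530
Try each candidate change and compute the resulting root:
Candidate A: set leaf[3] = 40 -> leaves = [28, 54, 74, 40, 17, 90, 12]
  L0: [28, 54, 74, 40, 17, 90, 12]
  L1: h(28,54)=(28*31+54)%997=922 h(74,40)=(74*31+40)%997=340 h(17,90)=(17*31+90)%997=617 h(12,12)=(12*31+12)%997=384 -> [922, 340, 617, 384]
  L2: h(922,340)=(922*31+340)%997=9 h(617,384)=(617*31+384)%997=568 -> [9, 568]
  L3: h(9,568)=(9*31+568)%997=847 -> [847]
  root = 847 != target 530
Candidate B: set leaf[6] = 41 -> leaves = [28, 54, 74, 32, 17, 90, 41]
  L0: [28, 54, 74, 32, 17, 90, 41]
  L1: h(28,54)=(28*31+54)%997=922 h(74,32)=(74*31+32)%997=332 h(17,90)=(17*31+90)%997=617 h(41,41)=(41*31+41)%997=315 -> [922, 332, 617, 315]
  L2: h(922,332)=(922*31+332)%997=1 h(617,315)=(617*31+315)%997=499 -> [1, 499]
  L3: h(1,499)=(1*31+499)%997=530 -> [530]
  root = 530 == target 530  ** MATCH **
Candidate C: set leaf[3] = 27 -> leaves = [28, 54, 74, 27, 17, 90, 12]
  L0: [28, 54, 74, 27, 17, 90, 12]
  L1: h(28,54)=(28*31+54)%997=922 h(74,27)=(74*31+27)%997=327 h(17,90)=(17*31+90)%997=617 h(12,12)=(12*31+12)%997=384 -> [922, 327, 617, 384]
  L2: h(922,327)=(922*31+327)%997=993 h(617,384)=(617*31+384)%997=568 -> [993, 568]
  L3: h(993,568)=(993*31+568)%997=444 -> [444]
  root = 444 != target 530
Candidate D: set leaf[3] = 8 -> leaves = [28, 54, 74, 8, 17, 90, 12]
  L0: [28, 54, 74, 8, 17, 90, 12]
  L1: h(28,54)=(28*31+54)%997=922 h(74,8)=(74*31+8)%997=308 h(17,90)=(17*31+90)%997=617 h(12,12)=(12*31+12)%997=384 -> [922, 308, 617, 384]
  L2: h(922,308)=(922*31+308)%997=974 h(617,384)=(617*31+384)%997=568 -> [974, 568]
  L3: h(974,568)=(974*31+568)%997=852 -> [852]
  root = 852 != target 530
Candidate B produces the target root.

Answer: B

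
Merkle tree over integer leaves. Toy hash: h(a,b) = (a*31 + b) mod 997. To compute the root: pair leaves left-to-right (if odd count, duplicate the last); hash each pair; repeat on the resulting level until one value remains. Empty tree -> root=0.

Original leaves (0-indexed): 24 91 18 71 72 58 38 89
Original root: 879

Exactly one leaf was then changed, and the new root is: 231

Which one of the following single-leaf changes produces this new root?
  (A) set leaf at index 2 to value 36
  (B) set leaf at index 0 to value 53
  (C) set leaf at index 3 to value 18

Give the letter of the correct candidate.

Answer: A

Derivation:
Original leaves: [24, 91, 18, 71, 72, 58, 38, 89]
Target new root: 231
Try each candidate change and compute the resulting root:
Candidate A: set leaf[2] = 36 -> leaves = [24, 91, 36, 71, 72, 58, 38, 89]
  L0: [24, 91, 36, 71, 72, 58, 38, 89]
  L1: h(24,91)=(24*31+91)%997=835 h(36,71)=(36*31+71)%997=190 h(72,58)=(72*31+58)%997=296 h(38,89)=(38*31+89)%997=270 -> [835, 190, 296, 270]
  L2: h(835,190)=(835*31+190)%997=153 h(296,270)=(296*31+270)%997=473 -> [153, 473]
  L3: h(153,473)=(153*31+473)%997=231 -> [231]
  root = 231 == target 231  ** MATCH **
Candidate B: set leaf[0] = 53 -> leaves = [53, 91, 18, 71, 72, 58, 38, 89]
  L0: [53, 91, 18, 71, 72, 58, 38, 89]
  L1: h(53,91)=(53*31+91)%997=737 h(18,71)=(18*31+71)%997=629 h(72,58)=(72*31+58)%997=296 h(38,89)=(38*31+89)%997=270 -> [737, 629, 296, 270]
  L2: h(737,629)=(737*31+629)%997=545 h(296,270)=(296*31+270)%997=473 -> [545, 473]
  L3: h(545,473)=(545*31+473)%997=419 -> [419]
  root = 419 != target 231
Candidate C: set leaf[3] = 18 -> leaves = [24, 91, 18, 18, 72, 58, 38, 89]
  L0: [24, 91, 18, 18, 72, 58, 38, 89]
  L1: h(24,91)=(24*31+91)%997=835 h(18,18)=(18*31+18)%997=576 h(72,58)=(72*31+58)%997=296 h(38,89)=(38*31+89)%997=270 -> [835, 576, 296, 270]
  L2: h(835,576)=(835*31+576)%997=539 h(296,270)=(296*31+270)%997=473 -> [539, 473]
  L3: h(539,473)=(539*31+473)%997=233 -> [233]
  root = 233 != target 231
Candidate A produces the target root.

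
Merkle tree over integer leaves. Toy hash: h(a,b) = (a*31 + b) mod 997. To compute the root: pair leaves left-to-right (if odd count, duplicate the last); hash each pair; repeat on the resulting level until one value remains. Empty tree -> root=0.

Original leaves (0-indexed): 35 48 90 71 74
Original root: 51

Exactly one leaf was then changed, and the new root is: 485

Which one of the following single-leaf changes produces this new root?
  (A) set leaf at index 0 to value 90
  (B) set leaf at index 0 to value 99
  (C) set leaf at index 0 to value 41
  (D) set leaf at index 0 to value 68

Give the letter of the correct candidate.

Original leaves: [35, 48, 90, 71, 74]
Target new root: 485
Try each candidate change and compute the resulting root:
Candidate A: set leaf[0] = 90 -> leaves = [90, 48, 90, 71, 74]
  L0: [90, 48, 90, 71, 74]
  L1: h(90,48)=(90*31+48)%997=844 h(90,71)=(90*31+71)%997=867 h(74,74)=(74*31+74)%997=374 -> [844, 867, 374]
  L2: h(844,867)=(844*31+867)%997=112 h(374,374)=(374*31+374)%997=4 -> [112, 4]
  L3: h(112,4)=(112*31+4)%997=485 -> [485]
  root = 485 == target 485  ** MATCH **
Candidate B: set leaf[0] = 99 -> leaves = [99, 48, 90, 71, 74]
  L0: [99, 48, 90, 71, 74]
  L1: h(99,48)=(99*31+48)%997=126 h(90,71)=(90*31+71)%997=867 h(74,74)=(74*31+74)%997=374 -> [126, 867, 374]
  L2: h(126,867)=(126*31+867)%997=785 h(374,374)=(374*31+374)%997=4 -> [785, 4]
  L3: h(785,4)=(785*31+4)%997=411 -> [411]
  root = 411 != target 485
Candidate C: set leaf[0] = 41 -> leaves = [41, 48, 90, 71, 74]
  L0: [41, 48, 90, 71, 74]
  L1: h(41,48)=(41*31+48)%997=322 h(90,71)=(90*31+71)%997=867 h(74,74)=(74*31+74)%997=374 -> [322, 867, 374]
  L2: h(322,867)=(322*31+867)%997=879 h(374,374)=(374*31+374)%997=4 -> [879, 4]
  L3: h(879,4)=(879*31+4)%997=334 -> [334]
  root = 334 != target 485
Candidate D: set leaf[0] = 68 -> leaves = [68, 48, 90, 71, 74]
  L0: [68, 48, 90, 71, 74]
  L1: h(68,48)=(68*31+48)%997=162 h(90,71)=(90*31+71)%997=867 h(74,74)=(74*31+74)%997=374 -> [162, 867, 374]
  L2: h(162,867)=(162*31+867)%997=904 h(374,374)=(374*31+374)%997=4 -> [904, 4]
  L3: h(904,4)=(904*31+4)%997=112 -> [112]
  root = 112 != target 485
Candidate A produces the target root.

Answer: A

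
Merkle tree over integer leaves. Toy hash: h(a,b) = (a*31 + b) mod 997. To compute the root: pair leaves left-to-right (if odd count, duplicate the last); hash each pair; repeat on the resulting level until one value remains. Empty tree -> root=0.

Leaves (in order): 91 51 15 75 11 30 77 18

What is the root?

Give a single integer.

L0: [91, 51, 15, 75, 11, 30, 77, 18]
L1: h(91,51)=(91*31+51)%997=878 h(15,75)=(15*31+75)%997=540 h(11,30)=(11*31+30)%997=371 h(77,18)=(77*31+18)%997=411 -> [878, 540, 371, 411]
L2: h(878,540)=(878*31+540)%997=839 h(371,411)=(371*31+411)%997=945 -> [839, 945]
L3: h(839,945)=(839*31+945)%997=35 -> [35]

Answer: 35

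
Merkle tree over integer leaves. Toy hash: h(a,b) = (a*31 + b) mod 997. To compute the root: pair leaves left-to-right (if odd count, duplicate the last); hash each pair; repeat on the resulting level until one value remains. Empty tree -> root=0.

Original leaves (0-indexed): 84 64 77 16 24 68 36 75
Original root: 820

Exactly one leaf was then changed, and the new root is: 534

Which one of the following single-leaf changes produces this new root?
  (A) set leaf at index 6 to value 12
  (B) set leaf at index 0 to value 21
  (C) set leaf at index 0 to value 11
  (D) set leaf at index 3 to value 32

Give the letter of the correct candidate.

Original leaves: [84, 64, 77, 16, 24, 68, 36, 75]
Target new root: 534
Try each candidate change and compute the resulting root:
Candidate A: set leaf[6] = 12 -> leaves = [84, 64, 77, 16, 24, 68, 12, 75]
  L0: [84, 64, 77, 16, 24, 68, 12, 75]
  L1: h(84,64)=(84*31+64)%997=674 h(77,16)=(77*31+16)%997=409 h(24,68)=(24*31+68)%997=812 h(12,75)=(12*31+75)%997=447 -> [674, 409, 812, 447]
  L2: h(674,409)=(674*31+409)%997=366 h(812,447)=(812*31+447)%997=694 -> [366, 694]
  L3: h(366,694)=(366*31+694)%997=76 -> [76]
  root = 76 != target 534
Candidate B: set leaf[0] = 21 -> leaves = [21, 64, 77, 16, 24, 68, 36, 75]
  L0: [21, 64, 77, 16, 24, 68, 36, 75]
  L1: h(21,64)=(21*31+64)%997=715 h(77,16)=(77*31+16)%997=409 h(24,68)=(24*31+68)%997=812 h(36,75)=(36*31+75)%997=194 -> [715, 409, 812, 194]
  L2: h(715,409)=(715*31+409)%997=640 h(812,194)=(812*31+194)%997=441 -> [640, 441]
  L3: h(640,441)=(640*31+441)%997=341 -> [341]
  root = 341 != target 534
Candidate C: set leaf[0] = 11 -> leaves = [11, 64, 77, 16, 24, 68, 36, 75]
  L0: [11, 64, 77, 16, 24, 68, 36, 75]
  L1: h(11,64)=(11*31+64)%997=405 h(77,16)=(77*31+16)%997=409 h(24,68)=(24*31+68)%997=812 h(36,75)=(36*31+75)%997=194 -> [405, 409, 812, 194]
  L2: h(405,409)=(405*31+409)%997=3 h(812,194)=(812*31+194)%997=441 -> [3, 441]
  L3: h(3,441)=(3*31+441)%997=534 -> [534]
  root = 534 == target 534  ** MATCH **
Candidate D: set leaf[3] = 32 -> leaves = [84, 64, 77, 32, 24, 68, 36, 75]
  L0: [84, 64, 77, 32, 24, 68, 36, 75]
  L1: h(84,64)=(84*31+64)%997=674 h(77,32)=(77*31+32)%997=425 h(24,68)=(24*31+68)%997=812 h(36,75)=(36*31+75)%997=194 -> [674, 425, 812, 194]
  L2: h(674,425)=(674*31+425)%997=382 h(812,194)=(812*31+194)%997=441 -> [382, 441]
  L3: h(382,441)=(382*31+441)%997=319 -> [319]
  root = 319 != target 534
Candidate C produces the target root.

Answer: C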